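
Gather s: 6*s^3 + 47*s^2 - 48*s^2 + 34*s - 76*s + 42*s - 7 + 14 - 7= 6*s^3 - s^2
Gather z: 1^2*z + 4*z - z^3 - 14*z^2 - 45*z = -z^3 - 14*z^2 - 40*z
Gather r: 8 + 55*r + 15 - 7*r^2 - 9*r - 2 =-7*r^2 + 46*r + 21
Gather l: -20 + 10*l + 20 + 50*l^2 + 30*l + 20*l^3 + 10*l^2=20*l^3 + 60*l^2 + 40*l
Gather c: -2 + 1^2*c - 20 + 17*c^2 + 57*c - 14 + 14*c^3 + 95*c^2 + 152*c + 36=14*c^3 + 112*c^2 + 210*c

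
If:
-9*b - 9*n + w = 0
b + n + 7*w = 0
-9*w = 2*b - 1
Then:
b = 1/2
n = -1/2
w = 0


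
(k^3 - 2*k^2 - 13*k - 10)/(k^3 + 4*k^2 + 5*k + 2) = (k - 5)/(k + 1)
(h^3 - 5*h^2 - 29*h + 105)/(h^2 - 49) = (h^2 + 2*h - 15)/(h + 7)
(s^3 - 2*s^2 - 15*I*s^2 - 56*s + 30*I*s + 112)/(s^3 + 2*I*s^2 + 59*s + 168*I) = (s^2 - s*(2 + 7*I) + 14*I)/(s^2 + 10*I*s - 21)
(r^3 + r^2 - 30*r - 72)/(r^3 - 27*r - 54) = (r + 4)/(r + 3)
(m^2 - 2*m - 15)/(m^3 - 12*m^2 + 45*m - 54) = (m^2 - 2*m - 15)/(m^3 - 12*m^2 + 45*m - 54)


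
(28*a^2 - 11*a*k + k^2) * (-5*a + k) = -140*a^3 + 83*a^2*k - 16*a*k^2 + k^3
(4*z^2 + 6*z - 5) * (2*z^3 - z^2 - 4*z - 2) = 8*z^5 + 8*z^4 - 32*z^3 - 27*z^2 + 8*z + 10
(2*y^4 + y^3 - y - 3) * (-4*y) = -8*y^5 - 4*y^4 + 4*y^2 + 12*y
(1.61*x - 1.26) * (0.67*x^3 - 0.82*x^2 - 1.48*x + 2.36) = 1.0787*x^4 - 2.1644*x^3 - 1.3496*x^2 + 5.6644*x - 2.9736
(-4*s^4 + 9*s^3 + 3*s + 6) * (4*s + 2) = -16*s^5 + 28*s^4 + 18*s^3 + 12*s^2 + 30*s + 12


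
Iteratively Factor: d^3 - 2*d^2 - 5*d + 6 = (d + 2)*(d^2 - 4*d + 3) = (d - 3)*(d + 2)*(d - 1)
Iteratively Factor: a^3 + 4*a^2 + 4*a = (a)*(a^2 + 4*a + 4) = a*(a + 2)*(a + 2)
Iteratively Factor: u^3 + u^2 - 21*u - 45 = (u + 3)*(u^2 - 2*u - 15) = (u - 5)*(u + 3)*(u + 3)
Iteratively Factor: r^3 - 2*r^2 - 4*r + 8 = (r + 2)*(r^2 - 4*r + 4) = (r - 2)*(r + 2)*(r - 2)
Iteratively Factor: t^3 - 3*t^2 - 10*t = (t + 2)*(t^2 - 5*t) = (t - 5)*(t + 2)*(t)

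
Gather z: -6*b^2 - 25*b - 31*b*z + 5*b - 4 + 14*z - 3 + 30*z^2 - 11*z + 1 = -6*b^2 - 20*b + 30*z^2 + z*(3 - 31*b) - 6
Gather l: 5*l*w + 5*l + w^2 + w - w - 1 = l*(5*w + 5) + w^2 - 1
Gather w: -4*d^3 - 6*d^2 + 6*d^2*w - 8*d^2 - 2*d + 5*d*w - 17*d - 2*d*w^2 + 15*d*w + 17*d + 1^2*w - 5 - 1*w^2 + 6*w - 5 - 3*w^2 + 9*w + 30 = -4*d^3 - 14*d^2 - 2*d + w^2*(-2*d - 4) + w*(6*d^2 + 20*d + 16) + 20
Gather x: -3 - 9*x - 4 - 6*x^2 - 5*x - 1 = -6*x^2 - 14*x - 8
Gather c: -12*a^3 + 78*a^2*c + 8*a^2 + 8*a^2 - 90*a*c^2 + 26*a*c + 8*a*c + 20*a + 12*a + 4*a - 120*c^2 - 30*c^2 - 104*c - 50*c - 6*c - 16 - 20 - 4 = -12*a^3 + 16*a^2 + 36*a + c^2*(-90*a - 150) + c*(78*a^2 + 34*a - 160) - 40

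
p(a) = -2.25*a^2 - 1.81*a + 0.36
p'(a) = -4.5*a - 1.81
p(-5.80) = -64.83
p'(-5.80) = 24.29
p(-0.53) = 0.69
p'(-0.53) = 0.58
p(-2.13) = -5.99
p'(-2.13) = 7.78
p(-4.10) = -30.04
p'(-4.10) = 16.64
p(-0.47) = 0.71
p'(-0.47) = 0.30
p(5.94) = -89.78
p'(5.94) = -28.54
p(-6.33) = -78.34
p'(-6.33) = 26.68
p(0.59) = -1.49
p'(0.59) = -4.46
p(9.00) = -198.18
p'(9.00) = -42.31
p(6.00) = -91.50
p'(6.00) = -28.81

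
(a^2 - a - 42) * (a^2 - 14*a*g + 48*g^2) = a^4 - 14*a^3*g - a^3 + 48*a^2*g^2 + 14*a^2*g - 42*a^2 - 48*a*g^2 + 588*a*g - 2016*g^2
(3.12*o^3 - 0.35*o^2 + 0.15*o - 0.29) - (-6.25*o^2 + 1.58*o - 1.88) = 3.12*o^3 + 5.9*o^2 - 1.43*o + 1.59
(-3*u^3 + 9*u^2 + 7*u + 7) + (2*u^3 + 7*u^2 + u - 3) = -u^3 + 16*u^2 + 8*u + 4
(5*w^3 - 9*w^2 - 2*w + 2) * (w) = 5*w^4 - 9*w^3 - 2*w^2 + 2*w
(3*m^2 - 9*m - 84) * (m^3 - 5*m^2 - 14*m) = 3*m^5 - 24*m^4 - 81*m^3 + 546*m^2 + 1176*m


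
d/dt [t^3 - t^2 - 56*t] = 3*t^2 - 2*t - 56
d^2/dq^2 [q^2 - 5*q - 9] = 2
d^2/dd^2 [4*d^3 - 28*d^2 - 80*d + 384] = 24*d - 56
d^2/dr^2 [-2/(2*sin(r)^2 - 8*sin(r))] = 2*(2*sin(r) - 6 + 5/sin(r) + 12/sin(r)^2 - 16/sin(r)^3)/(sin(r) - 4)^3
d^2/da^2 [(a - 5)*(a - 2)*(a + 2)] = 6*a - 10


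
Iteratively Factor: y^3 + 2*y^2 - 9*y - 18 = (y + 2)*(y^2 - 9) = (y + 2)*(y + 3)*(y - 3)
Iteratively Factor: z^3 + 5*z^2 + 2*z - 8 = (z - 1)*(z^2 + 6*z + 8) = (z - 1)*(z + 2)*(z + 4)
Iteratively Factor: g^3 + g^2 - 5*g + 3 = (g - 1)*(g^2 + 2*g - 3) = (g - 1)*(g + 3)*(g - 1)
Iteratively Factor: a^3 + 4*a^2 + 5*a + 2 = (a + 2)*(a^2 + 2*a + 1) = (a + 1)*(a + 2)*(a + 1)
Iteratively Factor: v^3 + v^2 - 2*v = (v + 2)*(v^2 - v) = v*(v + 2)*(v - 1)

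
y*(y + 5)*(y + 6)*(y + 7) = y^4 + 18*y^3 + 107*y^2 + 210*y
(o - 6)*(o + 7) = o^2 + o - 42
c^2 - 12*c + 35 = (c - 7)*(c - 5)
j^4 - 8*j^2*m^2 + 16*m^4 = (j - 2*m)^2*(j + 2*m)^2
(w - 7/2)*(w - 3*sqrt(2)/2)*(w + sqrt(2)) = w^3 - 7*w^2/2 - sqrt(2)*w^2/2 - 3*w + 7*sqrt(2)*w/4 + 21/2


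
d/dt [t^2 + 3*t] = 2*t + 3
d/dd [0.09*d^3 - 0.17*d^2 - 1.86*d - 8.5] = 0.27*d^2 - 0.34*d - 1.86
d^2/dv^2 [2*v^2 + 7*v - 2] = 4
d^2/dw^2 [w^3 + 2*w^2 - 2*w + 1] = 6*w + 4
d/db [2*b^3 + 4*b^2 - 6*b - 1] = 6*b^2 + 8*b - 6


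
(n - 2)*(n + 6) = n^2 + 4*n - 12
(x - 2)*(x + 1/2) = x^2 - 3*x/2 - 1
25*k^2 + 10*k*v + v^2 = (5*k + v)^2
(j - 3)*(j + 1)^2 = j^3 - j^2 - 5*j - 3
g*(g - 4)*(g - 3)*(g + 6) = g^4 - g^3 - 30*g^2 + 72*g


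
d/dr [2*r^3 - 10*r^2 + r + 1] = 6*r^2 - 20*r + 1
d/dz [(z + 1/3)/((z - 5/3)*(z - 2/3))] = 9*(-9*z^2 - 6*z + 17)/(81*z^4 - 378*z^3 + 621*z^2 - 420*z + 100)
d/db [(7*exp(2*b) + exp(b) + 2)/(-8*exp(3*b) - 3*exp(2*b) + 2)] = (56*exp(4*b) + 16*exp(3*b) + 51*exp(2*b) + 40*exp(b) + 2)*exp(b)/(64*exp(6*b) + 48*exp(5*b) + 9*exp(4*b) - 32*exp(3*b) - 12*exp(2*b) + 4)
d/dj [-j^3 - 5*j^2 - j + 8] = -3*j^2 - 10*j - 1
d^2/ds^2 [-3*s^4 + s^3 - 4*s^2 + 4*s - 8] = -36*s^2 + 6*s - 8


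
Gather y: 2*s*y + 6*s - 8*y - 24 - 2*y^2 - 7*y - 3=6*s - 2*y^2 + y*(2*s - 15) - 27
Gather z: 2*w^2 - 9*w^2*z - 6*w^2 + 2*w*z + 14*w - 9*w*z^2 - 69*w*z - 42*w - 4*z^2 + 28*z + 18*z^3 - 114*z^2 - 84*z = -4*w^2 - 28*w + 18*z^3 + z^2*(-9*w - 118) + z*(-9*w^2 - 67*w - 56)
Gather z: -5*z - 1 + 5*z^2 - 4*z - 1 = 5*z^2 - 9*z - 2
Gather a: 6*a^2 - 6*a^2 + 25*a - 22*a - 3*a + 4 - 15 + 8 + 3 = 0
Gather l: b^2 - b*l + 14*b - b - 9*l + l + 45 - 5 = b^2 + 13*b + l*(-b - 8) + 40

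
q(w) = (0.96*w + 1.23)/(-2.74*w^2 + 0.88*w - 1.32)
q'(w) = (0.96*w + 1.23)*(5.48*w - 0.88)/(-2.74*w^2 + 0.88*w - 1.32)^2 + 0.96/(-2.74*w^2 + 0.88*w - 1.32)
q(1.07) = -0.64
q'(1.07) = 0.64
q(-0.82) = -0.11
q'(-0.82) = -0.40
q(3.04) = -0.17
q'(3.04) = 0.07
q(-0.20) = -0.65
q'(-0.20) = -1.39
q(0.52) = -1.08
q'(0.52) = 0.73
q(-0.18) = -0.67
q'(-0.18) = -1.42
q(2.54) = -0.22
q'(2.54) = 0.11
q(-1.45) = 0.02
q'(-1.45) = -0.09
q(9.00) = -0.05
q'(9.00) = 0.01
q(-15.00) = 0.02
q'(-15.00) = 0.00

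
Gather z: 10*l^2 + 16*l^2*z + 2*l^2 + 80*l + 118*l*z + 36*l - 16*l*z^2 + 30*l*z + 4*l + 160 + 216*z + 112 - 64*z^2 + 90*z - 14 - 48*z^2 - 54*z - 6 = 12*l^2 + 120*l + z^2*(-16*l - 112) + z*(16*l^2 + 148*l + 252) + 252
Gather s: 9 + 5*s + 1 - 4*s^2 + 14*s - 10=-4*s^2 + 19*s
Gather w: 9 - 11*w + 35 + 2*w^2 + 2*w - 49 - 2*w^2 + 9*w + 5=0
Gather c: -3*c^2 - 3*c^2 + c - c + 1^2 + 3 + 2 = 6 - 6*c^2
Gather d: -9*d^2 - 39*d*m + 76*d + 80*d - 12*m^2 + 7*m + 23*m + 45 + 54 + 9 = -9*d^2 + d*(156 - 39*m) - 12*m^2 + 30*m + 108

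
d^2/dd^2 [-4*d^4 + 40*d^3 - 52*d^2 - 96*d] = -48*d^2 + 240*d - 104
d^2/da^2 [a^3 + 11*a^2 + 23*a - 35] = 6*a + 22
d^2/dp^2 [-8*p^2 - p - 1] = -16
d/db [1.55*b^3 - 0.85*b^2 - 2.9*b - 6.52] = 4.65*b^2 - 1.7*b - 2.9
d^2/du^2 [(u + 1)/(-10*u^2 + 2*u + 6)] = ((u + 1)*(10*u - 1)^2 + (15*u + 4)*(-5*u^2 + u + 3))/(-5*u^2 + u + 3)^3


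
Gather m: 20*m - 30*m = -10*m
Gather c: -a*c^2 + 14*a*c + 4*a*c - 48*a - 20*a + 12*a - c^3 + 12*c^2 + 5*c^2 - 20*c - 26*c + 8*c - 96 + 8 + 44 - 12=-56*a - c^3 + c^2*(17 - a) + c*(18*a - 38) - 56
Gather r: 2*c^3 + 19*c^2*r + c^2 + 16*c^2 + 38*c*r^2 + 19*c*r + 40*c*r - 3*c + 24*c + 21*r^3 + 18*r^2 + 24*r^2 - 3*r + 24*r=2*c^3 + 17*c^2 + 21*c + 21*r^3 + r^2*(38*c + 42) + r*(19*c^2 + 59*c + 21)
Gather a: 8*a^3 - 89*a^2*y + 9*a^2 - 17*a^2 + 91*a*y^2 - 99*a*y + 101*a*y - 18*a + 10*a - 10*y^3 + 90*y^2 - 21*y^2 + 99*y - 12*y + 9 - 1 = 8*a^3 + a^2*(-89*y - 8) + a*(91*y^2 + 2*y - 8) - 10*y^3 + 69*y^2 + 87*y + 8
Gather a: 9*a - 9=9*a - 9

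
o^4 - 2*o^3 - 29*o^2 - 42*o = o*(o - 7)*(o + 2)*(o + 3)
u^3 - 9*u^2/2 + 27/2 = (u - 3)^2*(u + 3/2)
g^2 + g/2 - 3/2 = (g - 1)*(g + 3/2)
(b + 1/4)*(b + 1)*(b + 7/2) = b^3 + 19*b^2/4 + 37*b/8 + 7/8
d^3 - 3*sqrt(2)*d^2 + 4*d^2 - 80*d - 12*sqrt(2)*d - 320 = (d + 4)*(d - 8*sqrt(2))*(d + 5*sqrt(2))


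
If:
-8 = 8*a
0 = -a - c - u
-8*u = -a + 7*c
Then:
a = -1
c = 9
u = -8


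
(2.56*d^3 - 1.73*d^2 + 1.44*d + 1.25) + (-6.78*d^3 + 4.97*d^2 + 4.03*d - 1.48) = -4.22*d^3 + 3.24*d^2 + 5.47*d - 0.23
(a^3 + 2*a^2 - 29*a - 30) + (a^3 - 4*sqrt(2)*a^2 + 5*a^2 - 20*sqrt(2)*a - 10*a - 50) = 2*a^3 - 4*sqrt(2)*a^2 + 7*a^2 - 39*a - 20*sqrt(2)*a - 80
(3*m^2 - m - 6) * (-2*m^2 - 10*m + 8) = -6*m^4 - 28*m^3 + 46*m^2 + 52*m - 48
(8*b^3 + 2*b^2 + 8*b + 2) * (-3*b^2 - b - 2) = -24*b^5 - 14*b^4 - 42*b^3 - 18*b^2 - 18*b - 4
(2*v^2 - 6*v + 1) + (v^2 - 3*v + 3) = 3*v^2 - 9*v + 4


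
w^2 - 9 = (w - 3)*(w + 3)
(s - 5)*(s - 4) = s^2 - 9*s + 20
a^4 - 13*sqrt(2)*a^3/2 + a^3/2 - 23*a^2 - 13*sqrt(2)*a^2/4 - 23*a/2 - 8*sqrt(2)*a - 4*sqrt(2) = (a + 1/2)*(a - 8*sqrt(2))*(a + sqrt(2)/2)*(a + sqrt(2))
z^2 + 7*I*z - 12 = (z + 3*I)*(z + 4*I)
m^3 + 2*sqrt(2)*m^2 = m^2*(m + 2*sqrt(2))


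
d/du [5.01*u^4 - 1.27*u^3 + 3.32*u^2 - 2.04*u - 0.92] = 20.04*u^3 - 3.81*u^2 + 6.64*u - 2.04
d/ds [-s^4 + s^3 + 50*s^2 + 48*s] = -4*s^3 + 3*s^2 + 100*s + 48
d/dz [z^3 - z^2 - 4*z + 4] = 3*z^2 - 2*z - 4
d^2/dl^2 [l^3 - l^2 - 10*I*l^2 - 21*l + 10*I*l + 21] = 6*l - 2 - 20*I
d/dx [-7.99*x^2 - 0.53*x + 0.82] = -15.98*x - 0.53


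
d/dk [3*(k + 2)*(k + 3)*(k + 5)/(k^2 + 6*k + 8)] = 3*(k^2 + 8*k + 17)/(k^2 + 8*k + 16)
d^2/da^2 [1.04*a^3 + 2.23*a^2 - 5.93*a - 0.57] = 6.24*a + 4.46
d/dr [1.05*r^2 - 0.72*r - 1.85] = 2.1*r - 0.72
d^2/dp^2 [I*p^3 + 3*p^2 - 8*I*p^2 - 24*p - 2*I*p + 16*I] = 6*I*p + 6 - 16*I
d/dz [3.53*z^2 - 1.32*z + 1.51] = 7.06*z - 1.32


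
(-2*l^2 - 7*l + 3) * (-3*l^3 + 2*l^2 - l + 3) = 6*l^5 + 17*l^4 - 21*l^3 + 7*l^2 - 24*l + 9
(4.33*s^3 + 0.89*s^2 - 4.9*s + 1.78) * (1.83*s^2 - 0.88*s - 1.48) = 7.9239*s^5 - 2.1817*s^4 - 16.1586*s^3 + 6.2522*s^2 + 5.6856*s - 2.6344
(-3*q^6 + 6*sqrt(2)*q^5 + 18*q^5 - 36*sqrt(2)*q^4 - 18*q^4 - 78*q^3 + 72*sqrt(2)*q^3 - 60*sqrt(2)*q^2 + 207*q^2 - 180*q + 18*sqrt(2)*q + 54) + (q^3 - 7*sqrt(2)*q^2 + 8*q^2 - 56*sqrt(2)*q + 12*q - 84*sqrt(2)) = -3*q^6 + 6*sqrt(2)*q^5 + 18*q^5 - 36*sqrt(2)*q^4 - 18*q^4 - 77*q^3 + 72*sqrt(2)*q^3 - 67*sqrt(2)*q^2 + 215*q^2 - 168*q - 38*sqrt(2)*q - 84*sqrt(2) + 54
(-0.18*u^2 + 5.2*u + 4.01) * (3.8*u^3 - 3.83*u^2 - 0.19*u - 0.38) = -0.684*u^5 + 20.4494*u^4 - 4.6438*u^3 - 16.2779*u^2 - 2.7379*u - 1.5238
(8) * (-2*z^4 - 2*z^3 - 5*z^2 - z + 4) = -16*z^4 - 16*z^3 - 40*z^2 - 8*z + 32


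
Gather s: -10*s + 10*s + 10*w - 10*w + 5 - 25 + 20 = 0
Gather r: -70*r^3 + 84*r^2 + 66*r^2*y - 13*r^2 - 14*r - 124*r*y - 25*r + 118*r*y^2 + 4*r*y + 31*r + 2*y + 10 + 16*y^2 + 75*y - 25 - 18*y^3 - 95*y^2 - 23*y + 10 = -70*r^3 + r^2*(66*y + 71) + r*(118*y^2 - 120*y - 8) - 18*y^3 - 79*y^2 + 54*y - 5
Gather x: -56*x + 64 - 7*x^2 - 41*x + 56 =-7*x^2 - 97*x + 120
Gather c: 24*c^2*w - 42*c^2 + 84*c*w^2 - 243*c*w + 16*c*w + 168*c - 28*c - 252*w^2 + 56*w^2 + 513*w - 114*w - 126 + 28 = c^2*(24*w - 42) + c*(84*w^2 - 227*w + 140) - 196*w^2 + 399*w - 98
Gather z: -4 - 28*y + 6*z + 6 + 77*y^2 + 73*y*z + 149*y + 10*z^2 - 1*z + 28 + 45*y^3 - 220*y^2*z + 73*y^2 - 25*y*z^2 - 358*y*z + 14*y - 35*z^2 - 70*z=45*y^3 + 150*y^2 + 135*y + z^2*(-25*y - 25) + z*(-220*y^2 - 285*y - 65) + 30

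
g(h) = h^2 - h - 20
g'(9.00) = 17.00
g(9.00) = 52.00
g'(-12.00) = -25.00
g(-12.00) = 136.00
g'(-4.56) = -10.12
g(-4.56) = 5.35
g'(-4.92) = -10.84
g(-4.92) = 9.13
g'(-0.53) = -2.06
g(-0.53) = -19.19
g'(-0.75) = -2.50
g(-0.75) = -18.69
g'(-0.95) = -2.90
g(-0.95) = -18.15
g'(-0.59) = -2.18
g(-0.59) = -19.06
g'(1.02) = 1.04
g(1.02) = -19.98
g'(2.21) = 3.42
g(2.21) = -17.33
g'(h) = 2*h - 1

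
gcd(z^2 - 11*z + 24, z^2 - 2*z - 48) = z - 8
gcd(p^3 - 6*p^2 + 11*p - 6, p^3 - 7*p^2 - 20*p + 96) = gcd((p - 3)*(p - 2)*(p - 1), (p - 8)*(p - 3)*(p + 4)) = p - 3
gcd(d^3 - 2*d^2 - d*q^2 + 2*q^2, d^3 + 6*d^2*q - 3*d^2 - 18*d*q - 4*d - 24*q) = 1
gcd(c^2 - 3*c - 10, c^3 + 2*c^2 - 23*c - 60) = c - 5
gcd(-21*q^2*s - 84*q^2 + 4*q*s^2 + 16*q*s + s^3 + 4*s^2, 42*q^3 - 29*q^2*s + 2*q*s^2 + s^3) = 21*q^2 - 4*q*s - s^2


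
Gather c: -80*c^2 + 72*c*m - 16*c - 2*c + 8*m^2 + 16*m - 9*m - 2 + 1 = -80*c^2 + c*(72*m - 18) + 8*m^2 + 7*m - 1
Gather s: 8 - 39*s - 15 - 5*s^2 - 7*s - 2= -5*s^2 - 46*s - 9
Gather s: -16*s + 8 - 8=-16*s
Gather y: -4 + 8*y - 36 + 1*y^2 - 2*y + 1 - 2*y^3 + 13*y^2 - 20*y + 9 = -2*y^3 + 14*y^2 - 14*y - 30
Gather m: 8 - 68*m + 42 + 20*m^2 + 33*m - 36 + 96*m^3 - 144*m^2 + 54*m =96*m^3 - 124*m^2 + 19*m + 14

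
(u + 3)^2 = u^2 + 6*u + 9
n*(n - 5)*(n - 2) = n^3 - 7*n^2 + 10*n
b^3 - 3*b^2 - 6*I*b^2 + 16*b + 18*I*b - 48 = (b - 3)*(b - 8*I)*(b + 2*I)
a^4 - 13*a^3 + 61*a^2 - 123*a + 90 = (a - 5)*(a - 3)^2*(a - 2)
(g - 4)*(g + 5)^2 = g^3 + 6*g^2 - 15*g - 100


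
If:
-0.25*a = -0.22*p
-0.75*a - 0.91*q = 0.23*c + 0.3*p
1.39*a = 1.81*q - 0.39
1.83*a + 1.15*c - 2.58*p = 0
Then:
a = -0.10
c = -0.09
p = -0.11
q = 0.14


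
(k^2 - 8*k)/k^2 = (k - 8)/k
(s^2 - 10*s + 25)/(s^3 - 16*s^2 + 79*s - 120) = (s - 5)/(s^2 - 11*s + 24)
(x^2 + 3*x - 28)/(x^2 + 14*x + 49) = (x - 4)/(x + 7)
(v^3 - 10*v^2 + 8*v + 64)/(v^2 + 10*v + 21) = (v^3 - 10*v^2 + 8*v + 64)/(v^2 + 10*v + 21)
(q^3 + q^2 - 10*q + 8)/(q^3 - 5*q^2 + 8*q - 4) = (q + 4)/(q - 2)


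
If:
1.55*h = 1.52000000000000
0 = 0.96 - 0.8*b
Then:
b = 1.20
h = 0.98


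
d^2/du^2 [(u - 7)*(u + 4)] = 2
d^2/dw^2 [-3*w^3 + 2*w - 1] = -18*w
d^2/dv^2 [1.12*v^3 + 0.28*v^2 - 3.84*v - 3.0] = 6.72*v + 0.56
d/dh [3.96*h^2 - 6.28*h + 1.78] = 7.92*h - 6.28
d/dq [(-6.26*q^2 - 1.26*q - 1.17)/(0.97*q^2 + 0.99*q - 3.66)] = (-4.9752*q^2 + 48.093*q + 5.7699)/(0.9409*q^4 + 1.9206*q^3 - 6.1203*q^2 - 7.2468*q + 13.3956)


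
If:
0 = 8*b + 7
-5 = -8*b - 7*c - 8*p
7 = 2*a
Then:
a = 7/2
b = -7/8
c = 12/7 - 8*p/7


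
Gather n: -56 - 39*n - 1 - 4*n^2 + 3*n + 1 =-4*n^2 - 36*n - 56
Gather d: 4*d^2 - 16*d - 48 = 4*d^2 - 16*d - 48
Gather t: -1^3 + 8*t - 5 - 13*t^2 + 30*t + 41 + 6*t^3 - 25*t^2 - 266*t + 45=6*t^3 - 38*t^2 - 228*t + 80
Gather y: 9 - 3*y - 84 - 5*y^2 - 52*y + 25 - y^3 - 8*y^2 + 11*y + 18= -y^3 - 13*y^2 - 44*y - 32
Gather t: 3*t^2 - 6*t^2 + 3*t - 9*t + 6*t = -3*t^2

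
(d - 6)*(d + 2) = d^2 - 4*d - 12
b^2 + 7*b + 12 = (b + 3)*(b + 4)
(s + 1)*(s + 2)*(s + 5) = s^3 + 8*s^2 + 17*s + 10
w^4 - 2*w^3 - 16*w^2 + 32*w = w*(w - 4)*(w - 2)*(w + 4)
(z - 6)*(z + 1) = z^2 - 5*z - 6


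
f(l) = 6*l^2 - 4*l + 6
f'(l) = 12*l - 4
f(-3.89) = 112.35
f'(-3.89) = -50.68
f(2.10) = 24.06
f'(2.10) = 21.20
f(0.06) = 5.78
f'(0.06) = -3.28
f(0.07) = 5.75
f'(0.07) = -3.16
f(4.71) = 120.26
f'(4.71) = 52.52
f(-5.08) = 181.16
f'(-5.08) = -64.96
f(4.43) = 106.03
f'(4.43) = 49.16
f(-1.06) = 16.98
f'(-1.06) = -16.72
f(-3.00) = 72.00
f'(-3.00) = -40.00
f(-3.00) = 72.00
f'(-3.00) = -40.00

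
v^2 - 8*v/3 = v*(v - 8/3)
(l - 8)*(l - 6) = l^2 - 14*l + 48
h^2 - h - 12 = (h - 4)*(h + 3)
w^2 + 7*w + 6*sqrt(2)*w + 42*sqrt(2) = (w + 7)*(w + 6*sqrt(2))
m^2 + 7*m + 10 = (m + 2)*(m + 5)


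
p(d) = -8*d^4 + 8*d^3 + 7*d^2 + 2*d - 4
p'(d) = -32*d^3 + 24*d^2 + 14*d + 2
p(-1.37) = -42.35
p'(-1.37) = 110.15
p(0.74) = 2.16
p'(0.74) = 12.54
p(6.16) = -9375.05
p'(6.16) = -6480.90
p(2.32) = -93.55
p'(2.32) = -235.93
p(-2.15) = -226.39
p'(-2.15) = 400.87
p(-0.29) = -4.24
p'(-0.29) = 0.74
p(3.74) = -1045.32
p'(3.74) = -1283.97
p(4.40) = -2176.68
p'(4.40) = -2197.65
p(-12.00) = -178732.00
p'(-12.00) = 58586.00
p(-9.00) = -57775.00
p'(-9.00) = 25148.00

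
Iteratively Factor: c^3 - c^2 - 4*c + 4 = (c - 2)*(c^2 + c - 2) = (c - 2)*(c - 1)*(c + 2)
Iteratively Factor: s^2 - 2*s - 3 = (s - 3)*(s + 1)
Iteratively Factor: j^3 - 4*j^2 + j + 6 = (j - 3)*(j^2 - j - 2) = (j - 3)*(j + 1)*(j - 2)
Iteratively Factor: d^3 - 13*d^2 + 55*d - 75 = (d - 3)*(d^2 - 10*d + 25) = (d - 5)*(d - 3)*(d - 5)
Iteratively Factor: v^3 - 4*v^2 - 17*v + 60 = (v - 3)*(v^2 - v - 20) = (v - 3)*(v + 4)*(v - 5)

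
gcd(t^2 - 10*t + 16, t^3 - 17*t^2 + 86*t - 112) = t^2 - 10*t + 16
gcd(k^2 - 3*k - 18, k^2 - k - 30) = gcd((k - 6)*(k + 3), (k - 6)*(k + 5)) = k - 6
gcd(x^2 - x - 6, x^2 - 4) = x + 2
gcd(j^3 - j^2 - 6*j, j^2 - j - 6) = j^2 - j - 6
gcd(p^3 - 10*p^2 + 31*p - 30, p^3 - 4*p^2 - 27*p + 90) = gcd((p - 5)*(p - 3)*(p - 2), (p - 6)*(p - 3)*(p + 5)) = p - 3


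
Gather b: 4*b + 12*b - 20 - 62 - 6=16*b - 88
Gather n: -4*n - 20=-4*n - 20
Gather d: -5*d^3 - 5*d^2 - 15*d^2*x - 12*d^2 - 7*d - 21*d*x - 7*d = -5*d^3 + d^2*(-15*x - 17) + d*(-21*x - 14)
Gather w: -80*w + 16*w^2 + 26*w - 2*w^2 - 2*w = 14*w^2 - 56*w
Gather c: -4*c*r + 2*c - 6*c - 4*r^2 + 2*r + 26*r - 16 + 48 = c*(-4*r - 4) - 4*r^2 + 28*r + 32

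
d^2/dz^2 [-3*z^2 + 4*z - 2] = -6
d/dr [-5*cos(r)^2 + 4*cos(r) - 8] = 2*(5*cos(r) - 2)*sin(r)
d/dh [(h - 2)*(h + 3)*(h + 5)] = 3*h^2 + 12*h - 1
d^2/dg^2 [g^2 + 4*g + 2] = 2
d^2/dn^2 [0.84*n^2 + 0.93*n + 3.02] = 1.68000000000000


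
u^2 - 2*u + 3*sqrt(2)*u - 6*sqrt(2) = (u - 2)*(u + 3*sqrt(2))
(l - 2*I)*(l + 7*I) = l^2 + 5*I*l + 14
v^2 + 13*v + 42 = (v + 6)*(v + 7)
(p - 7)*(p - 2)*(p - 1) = p^3 - 10*p^2 + 23*p - 14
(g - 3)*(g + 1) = g^2 - 2*g - 3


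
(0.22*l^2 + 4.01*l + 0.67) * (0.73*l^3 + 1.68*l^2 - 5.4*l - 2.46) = 0.1606*l^5 + 3.2969*l^4 + 6.0379*l^3 - 21.0696*l^2 - 13.4826*l - 1.6482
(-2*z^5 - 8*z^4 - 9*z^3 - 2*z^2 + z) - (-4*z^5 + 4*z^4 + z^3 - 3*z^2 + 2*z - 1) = 2*z^5 - 12*z^4 - 10*z^3 + z^2 - z + 1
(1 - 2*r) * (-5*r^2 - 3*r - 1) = 10*r^3 + r^2 - r - 1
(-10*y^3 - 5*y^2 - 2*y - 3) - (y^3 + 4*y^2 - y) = -11*y^3 - 9*y^2 - y - 3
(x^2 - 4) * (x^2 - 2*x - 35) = x^4 - 2*x^3 - 39*x^2 + 8*x + 140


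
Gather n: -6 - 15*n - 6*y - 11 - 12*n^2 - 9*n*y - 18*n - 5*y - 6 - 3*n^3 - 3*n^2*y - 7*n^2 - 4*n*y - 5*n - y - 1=-3*n^3 + n^2*(-3*y - 19) + n*(-13*y - 38) - 12*y - 24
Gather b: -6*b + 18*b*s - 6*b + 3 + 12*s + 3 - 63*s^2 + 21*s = b*(18*s - 12) - 63*s^2 + 33*s + 6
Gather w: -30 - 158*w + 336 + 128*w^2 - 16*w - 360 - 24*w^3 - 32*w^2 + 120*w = -24*w^3 + 96*w^2 - 54*w - 54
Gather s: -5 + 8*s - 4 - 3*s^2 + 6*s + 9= -3*s^2 + 14*s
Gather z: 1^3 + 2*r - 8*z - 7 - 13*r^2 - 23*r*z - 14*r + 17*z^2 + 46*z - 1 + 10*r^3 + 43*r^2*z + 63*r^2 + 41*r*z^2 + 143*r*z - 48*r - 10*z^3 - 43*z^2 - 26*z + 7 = 10*r^3 + 50*r^2 - 60*r - 10*z^3 + z^2*(41*r - 26) + z*(43*r^2 + 120*r + 12)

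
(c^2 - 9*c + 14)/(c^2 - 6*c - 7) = (c - 2)/(c + 1)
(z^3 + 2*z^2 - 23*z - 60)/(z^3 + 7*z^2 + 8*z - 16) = (z^2 - 2*z - 15)/(z^2 + 3*z - 4)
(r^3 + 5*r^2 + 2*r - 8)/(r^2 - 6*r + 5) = (r^2 + 6*r + 8)/(r - 5)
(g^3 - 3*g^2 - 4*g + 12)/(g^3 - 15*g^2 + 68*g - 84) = (g^2 - g - 6)/(g^2 - 13*g + 42)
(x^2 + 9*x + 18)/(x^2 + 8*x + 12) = (x + 3)/(x + 2)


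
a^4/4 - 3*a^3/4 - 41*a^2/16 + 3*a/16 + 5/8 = (a/4 + 1/2)*(a - 5)*(a - 1/2)*(a + 1/2)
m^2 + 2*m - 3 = (m - 1)*(m + 3)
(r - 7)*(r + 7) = r^2 - 49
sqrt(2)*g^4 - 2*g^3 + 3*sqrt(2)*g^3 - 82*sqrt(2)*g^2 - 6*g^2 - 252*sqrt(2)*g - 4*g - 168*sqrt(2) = (g + 2)*(g - 7*sqrt(2))*(g + 6*sqrt(2))*(sqrt(2)*g + sqrt(2))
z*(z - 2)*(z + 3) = z^3 + z^2 - 6*z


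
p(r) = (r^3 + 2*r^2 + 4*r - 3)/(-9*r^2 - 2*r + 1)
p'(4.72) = -0.10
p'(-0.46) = 116668.20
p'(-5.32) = -0.09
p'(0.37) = -17.02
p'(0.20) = -184.83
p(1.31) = -0.46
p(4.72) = -0.79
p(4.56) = -0.78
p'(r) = (18*r + 2)*(r^3 + 2*r^2 + 4*r - 3)/(-9*r^2 - 2*r + 1)^2 + (3*r^2 + 4*r + 4)/(-9*r^2 - 2*r + 1)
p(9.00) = -1.24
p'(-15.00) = -0.11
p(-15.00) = 1.50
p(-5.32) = 0.49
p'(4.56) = -0.10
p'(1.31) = -0.15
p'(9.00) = -0.11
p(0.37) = 1.23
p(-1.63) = 0.43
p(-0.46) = -289.37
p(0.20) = -8.80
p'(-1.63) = 0.33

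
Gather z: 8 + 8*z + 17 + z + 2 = 9*z + 27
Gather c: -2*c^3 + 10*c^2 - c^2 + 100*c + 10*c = -2*c^3 + 9*c^2 + 110*c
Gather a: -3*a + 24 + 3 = 27 - 3*a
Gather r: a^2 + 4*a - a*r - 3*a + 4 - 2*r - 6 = a^2 + a + r*(-a - 2) - 2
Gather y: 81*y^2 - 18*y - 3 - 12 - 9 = 81*y^2 - 18*y - 24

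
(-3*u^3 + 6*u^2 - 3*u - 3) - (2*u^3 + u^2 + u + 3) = -5*u^3 + 5*u^2 - 4*u - 6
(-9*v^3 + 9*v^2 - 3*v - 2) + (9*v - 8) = -9*v^3 + 9*v^2 + 6*v - 10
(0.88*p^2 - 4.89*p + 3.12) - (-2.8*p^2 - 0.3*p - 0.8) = 3.68*p^2 - 4.59*p + 3.92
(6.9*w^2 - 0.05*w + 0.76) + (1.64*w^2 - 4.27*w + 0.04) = 8.54*w^2 - 4.32*w + 0.8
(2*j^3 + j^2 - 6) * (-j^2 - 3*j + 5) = -2*j^5 - 7*j^4 + 7*j^3 + 11*j^2 + 18*j - 30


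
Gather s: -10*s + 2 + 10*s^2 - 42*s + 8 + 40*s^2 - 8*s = 50*s^2 - 60*s + 10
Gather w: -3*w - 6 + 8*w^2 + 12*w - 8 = 8*w^2 + 9*w - 14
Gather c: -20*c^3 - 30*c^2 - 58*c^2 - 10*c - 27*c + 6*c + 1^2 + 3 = -20*c^3 - 88*c^2 - 31*c + 4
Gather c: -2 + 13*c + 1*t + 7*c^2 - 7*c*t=7*c^2 + c*(13 - 7*t) + t - 2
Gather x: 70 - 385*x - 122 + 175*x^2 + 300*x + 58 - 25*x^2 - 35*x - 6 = 150*x^2 - 120*x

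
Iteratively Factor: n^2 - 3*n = (n)*(n - 3)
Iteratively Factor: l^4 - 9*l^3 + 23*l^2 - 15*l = (l - 1)*(l^3 - 8*l^2 + 15*l) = l*(l - 1)*(l^2 - 8*l + 15) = l*(l - 5)*(l - 1)*(l - 3)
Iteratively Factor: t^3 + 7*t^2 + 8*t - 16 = (t + 4)*(t^2 + 3*t - 4) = (t - 1)*(t + 4)*(t + 4)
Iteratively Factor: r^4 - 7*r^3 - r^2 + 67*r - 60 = (r - 4)*(r^3 - 3*r^2 - 13*r + 15) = (r - 5)*(r - 4)*(r^2 + 2*r - 3) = (r - 5)*(r - 4)*(r - 1)*(r + 3)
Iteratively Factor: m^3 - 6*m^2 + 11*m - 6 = (m - 1)*(m^2 - 5*m + 6) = (m - 3)*(m - 1)*(m - 2)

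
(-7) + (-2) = -9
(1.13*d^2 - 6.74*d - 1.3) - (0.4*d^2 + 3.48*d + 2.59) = 0.73*d^2 - 10.22*d - 3.89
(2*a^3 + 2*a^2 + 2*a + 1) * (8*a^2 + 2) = 16*a^5 + 16*a^4 + 20*a^3 + 12*a^2 + 4*a + 2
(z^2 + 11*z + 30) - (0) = z^2 + 11*z + 30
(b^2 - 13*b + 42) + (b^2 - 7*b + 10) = 2*b^2 - 20*b + 52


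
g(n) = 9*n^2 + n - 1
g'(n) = 18*n + 1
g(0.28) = -0.01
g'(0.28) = 6.04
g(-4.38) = 167.28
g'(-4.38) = -77.84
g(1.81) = 30.29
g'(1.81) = 33.58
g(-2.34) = 45.94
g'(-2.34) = -41.12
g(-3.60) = 112.04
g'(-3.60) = -63.80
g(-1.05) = 7.87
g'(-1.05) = -17.90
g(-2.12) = 37.33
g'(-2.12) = -37.16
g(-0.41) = 0.10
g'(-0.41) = -6.38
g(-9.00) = 719.00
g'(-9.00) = -161.00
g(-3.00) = 77.00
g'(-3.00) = -53.00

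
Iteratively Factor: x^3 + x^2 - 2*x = (x - 1)*(x^2 + 2*x) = (x - 1)*(x + 2)*(x)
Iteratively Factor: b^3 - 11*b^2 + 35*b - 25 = (b - 5)*(b^2 - 6*b + 5) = (b - 5)^2*(b - 1)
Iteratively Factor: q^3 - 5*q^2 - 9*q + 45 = (q + 3)*(q^2 - 8*q + 15) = (q - 3)*(q + 3)*(q - 5)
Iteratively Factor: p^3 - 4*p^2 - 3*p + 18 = (p - 3)*(p^2 - p - 6) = (p - 3)*(p + 2)*(p - 3)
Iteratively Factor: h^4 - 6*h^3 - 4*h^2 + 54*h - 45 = (h + 3)*(h^3 - 9*h^2 + 23*h - 15) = (h - 5)*(h + 3)*(h^2 - 4*h + 3) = (h - 5)*(h - 3)*(h + 3)*(h - 1)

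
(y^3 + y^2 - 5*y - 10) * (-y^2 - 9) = -y^5 - y^4 - 4*y^3 + y^2 + 45*y + 90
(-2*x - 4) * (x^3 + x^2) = -2*x^4 - 6*x^3 - 4*x^2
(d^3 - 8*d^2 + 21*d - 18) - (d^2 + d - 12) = d^3 - 9*d^2 + 20*d - 6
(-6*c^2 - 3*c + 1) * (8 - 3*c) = 18*c^3 - 39*c^2 - 27*c + 8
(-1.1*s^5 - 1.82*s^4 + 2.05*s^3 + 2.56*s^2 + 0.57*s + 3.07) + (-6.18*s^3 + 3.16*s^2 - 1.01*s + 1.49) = -1.1*s^5 - 1.82*s^4 - 4.13*s^3 + 5.72*s^2 - 0.44*s + 4.56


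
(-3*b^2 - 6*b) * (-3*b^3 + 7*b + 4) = 9*b^5 + 18*b^4 - 21*b^3 - 54*b^2 - 24*b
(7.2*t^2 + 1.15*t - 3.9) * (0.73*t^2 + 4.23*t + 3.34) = 5.256*t^4 + 31.2955*t^3 + 26.0655*t^2 - 12.656*t - 13.026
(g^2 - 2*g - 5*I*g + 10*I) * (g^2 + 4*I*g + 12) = g^4 - 2*g^3 - I*g^3 + 32*g^2 + 2*I*g^2 - 64*g - 60*I*g + 120*I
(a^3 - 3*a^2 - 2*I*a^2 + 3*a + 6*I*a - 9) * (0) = 0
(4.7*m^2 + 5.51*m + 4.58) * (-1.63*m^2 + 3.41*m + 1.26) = -7.661*m^4 + 7.0457*m^3 + 17.2457*m^2 + 22.5604*m + 5.7708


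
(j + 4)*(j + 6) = j^2 + 10*j + 24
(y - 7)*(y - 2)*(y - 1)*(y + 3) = y^4 - 7*y^3 - 7*y^2 + 55*y - 42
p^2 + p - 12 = (p - 3)*(p + 4)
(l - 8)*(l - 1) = l^2 - 9*l + 8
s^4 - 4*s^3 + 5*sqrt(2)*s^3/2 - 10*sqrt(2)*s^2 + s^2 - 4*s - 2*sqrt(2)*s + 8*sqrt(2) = (s - 4)*(s - sqrt(2)/2)*(s + sqrt(2))*(s + 2*sqrt(2))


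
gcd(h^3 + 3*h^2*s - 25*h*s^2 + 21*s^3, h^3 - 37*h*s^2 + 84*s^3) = -h^2 - 4*h*s + 21*s^2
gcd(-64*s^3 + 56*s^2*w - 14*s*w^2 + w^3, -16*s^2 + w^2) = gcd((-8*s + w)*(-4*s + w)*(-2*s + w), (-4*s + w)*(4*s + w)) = 4*s - w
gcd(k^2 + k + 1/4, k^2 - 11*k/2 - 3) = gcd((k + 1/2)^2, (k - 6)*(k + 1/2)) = k + 1/2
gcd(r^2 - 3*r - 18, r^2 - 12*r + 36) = r - 6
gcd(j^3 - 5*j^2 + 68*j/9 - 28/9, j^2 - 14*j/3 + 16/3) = j - 2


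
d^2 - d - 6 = (d - 3)*(d + 2)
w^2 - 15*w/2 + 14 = (w - 4)*(w - 7/2)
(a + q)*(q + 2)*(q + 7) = a*q^2 + 9*a*q + 14*a + q^3 + 9*q^2 + 14*q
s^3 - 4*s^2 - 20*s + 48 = (s - 6)*(s - 2)*(s + 4)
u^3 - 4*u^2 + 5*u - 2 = (u - 2)*(u - 1)^2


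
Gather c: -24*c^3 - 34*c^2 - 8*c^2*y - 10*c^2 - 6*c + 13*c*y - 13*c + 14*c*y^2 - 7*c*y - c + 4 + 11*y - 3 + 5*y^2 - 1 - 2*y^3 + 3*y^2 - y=-24*c^3 + c^2*(-8*y - 44) + c*(14*y^2 + 6*y - 20) - 2*y^3 + 8*y^2 + 10*y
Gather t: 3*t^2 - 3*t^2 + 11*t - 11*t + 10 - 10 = 0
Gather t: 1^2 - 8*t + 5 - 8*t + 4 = 10 - 16*t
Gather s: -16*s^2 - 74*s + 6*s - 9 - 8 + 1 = -16*s^2 - 68*s - 16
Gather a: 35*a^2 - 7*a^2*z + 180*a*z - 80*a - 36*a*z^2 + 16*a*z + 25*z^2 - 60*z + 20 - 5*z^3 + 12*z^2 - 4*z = a^2*(35 - 7*z) + a*(-36*z^2 + 196*z - 80) - 5*z^3 + 37*z^2 - 64*z + 20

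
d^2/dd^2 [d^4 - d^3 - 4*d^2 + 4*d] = 12*d^2 - 6*d - 8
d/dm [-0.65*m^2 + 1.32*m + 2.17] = 1.32 - 1.3*m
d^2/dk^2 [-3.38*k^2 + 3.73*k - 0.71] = -6.76000000000000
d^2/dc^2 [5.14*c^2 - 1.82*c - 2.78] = 10.2800000000000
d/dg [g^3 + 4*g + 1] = 3*g^2 + 4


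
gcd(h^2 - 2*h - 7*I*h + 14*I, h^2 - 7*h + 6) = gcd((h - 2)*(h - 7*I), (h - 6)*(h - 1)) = 1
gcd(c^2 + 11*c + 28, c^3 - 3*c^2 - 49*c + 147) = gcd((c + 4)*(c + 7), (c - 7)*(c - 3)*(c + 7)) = c + 7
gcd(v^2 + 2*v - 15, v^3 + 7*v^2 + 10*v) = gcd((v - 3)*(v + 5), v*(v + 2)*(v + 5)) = v + 5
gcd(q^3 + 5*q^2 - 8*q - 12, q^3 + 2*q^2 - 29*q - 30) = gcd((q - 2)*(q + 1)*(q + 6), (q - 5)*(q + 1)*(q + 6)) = q^2 + 7*q + 6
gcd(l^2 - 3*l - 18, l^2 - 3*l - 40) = 1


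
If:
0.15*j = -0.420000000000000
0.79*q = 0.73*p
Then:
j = -2.80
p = 1.08219178082192*q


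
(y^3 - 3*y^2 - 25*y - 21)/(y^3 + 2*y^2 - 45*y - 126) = (y + 1)/(y + 6)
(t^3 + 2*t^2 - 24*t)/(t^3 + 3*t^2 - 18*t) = (t - 4)/(t - 3)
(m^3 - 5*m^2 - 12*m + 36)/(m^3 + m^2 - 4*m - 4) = (m^2 - 3*m - 18)/(m^2 + 3*m + 2)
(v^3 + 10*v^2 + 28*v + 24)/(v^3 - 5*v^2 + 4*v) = (v^3 + 10*v^2 + 28*v + 24)/(v*(v^2 - 5*v + 4))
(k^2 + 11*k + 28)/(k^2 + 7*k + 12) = (k + 7)/(k + 3)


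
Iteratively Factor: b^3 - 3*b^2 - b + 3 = (b - 1)*(b^2 - 2*b - 3) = (b - 1)*(b + 1)*(b - 3)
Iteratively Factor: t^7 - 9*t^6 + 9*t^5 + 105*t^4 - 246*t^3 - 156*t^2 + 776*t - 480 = (t - 1)*(t^6 - 8*t^5 + t^4 + 106*t^3 - 140*t^2 - 296*t + 480) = (t - 5)*(t - 1)*(t^5 - 3*t^4 - 14*t^3 + 36*t^2 + 40*t - 96) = (t - 5)*(t - 1)*(t + 2)*(t^4 - 5*t^3 - 4*t^2 + 44*t - 48) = (t - 5)*(t - 2)*(t - 1)*(t + 2)*(t^3 - 3*t^2 - 10*t + 24) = (t - 5)*(t - 2)*(t - 1)*(t + 2)*(t + 3)*(t^2 - 6*t + 8) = (t - 5)*(t - 4)*(t - 2)*(t - 1)*(t + 2)*(t + 3)*(t - 2)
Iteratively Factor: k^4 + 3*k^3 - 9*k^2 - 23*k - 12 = (k - 3)*(k^3 + 6*k^2 + 9*k + 4) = (k - 3)*(k + 1)*(k^2 + 5*k + 4) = (k - 3)*(k + 1)^2*(k + 4)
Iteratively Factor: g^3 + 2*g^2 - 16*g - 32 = (g + 2)*(g^2 - 16) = (g + 2)*(g + 4)*(g - 4)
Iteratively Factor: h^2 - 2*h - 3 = (h - 3)*(h + 1)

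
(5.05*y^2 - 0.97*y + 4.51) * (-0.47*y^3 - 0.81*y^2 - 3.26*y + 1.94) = -2.3735*y^5 - 3.6346*y^4 - 17.797*y^3 + 9.3061*y^2 - 16.5844*y + 8.7494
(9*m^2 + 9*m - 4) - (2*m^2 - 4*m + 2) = 7*m^2 + 13*m - 6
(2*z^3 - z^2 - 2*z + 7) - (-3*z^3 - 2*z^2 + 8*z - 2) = 5*z^3 + z^2 - 10*z + 9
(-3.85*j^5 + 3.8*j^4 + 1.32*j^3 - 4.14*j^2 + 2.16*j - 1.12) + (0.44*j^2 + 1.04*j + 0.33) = -3.85*j^5 + 3.8*j^4 + 1.32*j^3 - 3.7*j^2 + 3.2*j - 0.79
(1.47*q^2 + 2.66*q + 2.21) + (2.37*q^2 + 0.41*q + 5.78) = 3.84*q^2 + 3.07*q + 7.99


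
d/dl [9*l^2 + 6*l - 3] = 18*l + 6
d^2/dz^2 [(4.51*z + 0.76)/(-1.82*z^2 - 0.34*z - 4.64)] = (-(3.64*z + 0.34)*(4.51*z + 0.76)*(7.28*z + 0.68) + (49.2492*z + 5.8332)*(1.82*z^2 + 0.34*z + 4.64))/(1.82*z^2 + 0.34*z + 4.64)^3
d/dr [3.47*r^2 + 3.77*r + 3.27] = 6.94*r + 3.77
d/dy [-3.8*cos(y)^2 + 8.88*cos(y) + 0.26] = (7.6*cos(y) - 8.88)*sin(y)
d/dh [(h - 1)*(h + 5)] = 2*h + 4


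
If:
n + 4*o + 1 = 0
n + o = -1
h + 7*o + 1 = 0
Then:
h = -1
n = -1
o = 0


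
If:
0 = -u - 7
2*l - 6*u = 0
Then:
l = -21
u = -7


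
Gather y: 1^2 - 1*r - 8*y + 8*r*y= -r + y*(8*r - 8) + 1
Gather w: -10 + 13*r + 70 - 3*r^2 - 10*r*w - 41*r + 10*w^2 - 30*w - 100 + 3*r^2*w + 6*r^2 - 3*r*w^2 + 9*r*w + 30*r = 3*r^2 + 2*r + w^2*(10 - 3*r) + w*(3*r^2 - r - 30) - 40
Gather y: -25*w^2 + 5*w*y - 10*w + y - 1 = -25*w^2 - 10*w + y*(5*w + 1) - 1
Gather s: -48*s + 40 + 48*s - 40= 0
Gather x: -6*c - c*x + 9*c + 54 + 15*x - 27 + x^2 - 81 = 3*c + x^2 + x*(15 - c) - 54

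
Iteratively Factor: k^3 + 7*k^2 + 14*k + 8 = (k + 1)*(k^2 + 6*k + 8) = (k + 1)*(k + 2)*(k + 4)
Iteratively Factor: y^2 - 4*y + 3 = (y - 3)*(y - 1)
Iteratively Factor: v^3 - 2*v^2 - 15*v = (v - 5)*(v^2 + 3*v) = (v - 5)*(v + 3)*(v)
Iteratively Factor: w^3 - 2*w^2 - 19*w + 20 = (w - 1)*(w^2 - w - 20) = (w - 5)*(w - 1)*(w + 4)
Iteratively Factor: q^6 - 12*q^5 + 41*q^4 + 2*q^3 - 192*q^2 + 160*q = (q - 5)*(q^5 - 7*q^4 + 6*q^3 + 32*q^2 - 32*q) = (q - 5)*(q - 1)*(q^4 - 6*q^3 + 32*q) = (q - 5)*(q - 4)*(q - 1)*(q^3 - 2*q^2 - 8*q) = q*(q - 5)*(q - 4)*(q - 1)*(q^2 - 2*q - 8) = q*(q - 5)*(q - 4)*(q - 1)*(q + 2)*(q - 4)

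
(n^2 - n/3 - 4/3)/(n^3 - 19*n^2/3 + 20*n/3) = (n + 1)/(n*(n - 5))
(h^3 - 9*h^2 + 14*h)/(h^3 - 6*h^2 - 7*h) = (h - 2)/(h + 1)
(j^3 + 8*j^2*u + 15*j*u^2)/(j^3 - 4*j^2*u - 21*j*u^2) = (-j - 5*u)/(-j + 7*u)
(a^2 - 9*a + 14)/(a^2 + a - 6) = (a - 7)/(a + 3)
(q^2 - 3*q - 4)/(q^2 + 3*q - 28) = (q + 1)/(q + 7)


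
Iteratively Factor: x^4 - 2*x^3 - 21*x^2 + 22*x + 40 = (x + 1)*(x^3 - 3*x^2 - 18*x + 40) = (x - 5)*(x + 1)*(x^2 + 2*x - 8) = (x - 5)*(x + 1)*(x + 4)*(x - 2)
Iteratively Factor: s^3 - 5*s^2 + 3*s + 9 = (s - 3)*(s^2 - 2*s - 3) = (s - 3)^2*(s + 1)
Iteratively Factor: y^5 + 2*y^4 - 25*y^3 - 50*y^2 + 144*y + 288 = (y - 4)*(y^4 + 6*y^3 - y^2 - 54*y - 72) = (y - 4)*(y + 3)*(y^3 + 3*y^2 - 10*y - 24) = (y - 4)*(y - 3)*(y + 3)*(y^2 + 6*y + 8) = (y - 4)*(y - 3)*(y + 2)*(y + 3)*(y + 4)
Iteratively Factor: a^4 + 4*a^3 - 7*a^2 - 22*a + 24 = (a + 4)*(a^3 - 7*a + 6) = (a + 3)*(a + 4)*(a^2 - 3*a + 2) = (a - 2)*(a + 3)*(a + 4)*(a - 1)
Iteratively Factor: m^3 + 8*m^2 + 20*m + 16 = (m + 4)*(m^2 + 4*m + 4) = (m + 2)*(m + 4)*(m + 2)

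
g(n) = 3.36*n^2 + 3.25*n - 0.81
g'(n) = 6.72*n + 3.25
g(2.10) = 20.83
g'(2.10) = 17.36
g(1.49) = 11.49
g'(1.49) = 13.26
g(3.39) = 48.82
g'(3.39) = 26.03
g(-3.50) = 28.98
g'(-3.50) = -20.27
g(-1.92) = 5.34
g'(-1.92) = -9.65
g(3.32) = 47.02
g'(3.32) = 25.56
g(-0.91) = -0.99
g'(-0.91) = -2.87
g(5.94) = 137.05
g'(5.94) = 43.17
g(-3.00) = 19.68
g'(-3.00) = -16.91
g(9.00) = 300.60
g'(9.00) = 63.73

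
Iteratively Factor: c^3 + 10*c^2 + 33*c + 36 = (c + 3)*(c^2 + 7*c + 12) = (c + 3)^2*(c + 4)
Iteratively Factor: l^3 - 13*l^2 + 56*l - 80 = (l - 4)*(l^2 - 9*l + 20) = (l - 5)*(l - 4)*(l - 4)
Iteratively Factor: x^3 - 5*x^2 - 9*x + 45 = (x + 3)*(x^2 - 8*x + 15) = (x - 3)*(x + 3)*(x - 5)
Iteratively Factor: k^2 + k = (k)*(k + 1)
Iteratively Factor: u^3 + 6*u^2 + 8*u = (u + 2)*(u^2 + 4*u) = (u + 2)*(u + 4)*(u)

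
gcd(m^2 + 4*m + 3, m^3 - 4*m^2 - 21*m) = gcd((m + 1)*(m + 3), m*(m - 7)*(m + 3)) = m + 3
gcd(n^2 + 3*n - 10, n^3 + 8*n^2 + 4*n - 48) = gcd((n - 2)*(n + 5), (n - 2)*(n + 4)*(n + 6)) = n - 2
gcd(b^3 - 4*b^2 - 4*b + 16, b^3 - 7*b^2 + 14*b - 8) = b^2 - 6*b + 8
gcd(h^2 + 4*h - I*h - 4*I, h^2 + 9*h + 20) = h + 4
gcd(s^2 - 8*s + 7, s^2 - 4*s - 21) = s - 7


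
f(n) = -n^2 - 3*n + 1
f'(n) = -2*n - 3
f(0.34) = -0.14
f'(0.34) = -3.68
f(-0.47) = 2.19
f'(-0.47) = -2.06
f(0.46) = -0.59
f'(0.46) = -3.92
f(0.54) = -0.91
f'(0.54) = -4.08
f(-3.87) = -2.37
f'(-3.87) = 4.74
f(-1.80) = 3.16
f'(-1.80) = 0.60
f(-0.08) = 1.23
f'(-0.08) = -2.84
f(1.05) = -3.25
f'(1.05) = -5.10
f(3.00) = -17.00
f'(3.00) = -9.00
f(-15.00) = -179.00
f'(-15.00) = 27.00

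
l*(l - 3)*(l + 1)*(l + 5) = l^4 + 3*l^3 - 13*l^2 - 15*l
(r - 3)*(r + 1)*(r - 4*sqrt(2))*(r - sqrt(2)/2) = r^4 - 9*sqrt(2)*r^3/2 - 2*r^3 + r^2 + 9*sqrt(2)*r^2 - 8*r + 27*sqrt(2)*r/2 - 12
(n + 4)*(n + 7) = n^2 + 11*n + 28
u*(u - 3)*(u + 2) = u^3 - u^2 - 6*u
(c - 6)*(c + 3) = c^2 - 3*c - 18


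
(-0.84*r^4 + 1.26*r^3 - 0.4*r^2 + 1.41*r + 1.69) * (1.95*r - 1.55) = -1.638*r^5 + 3.759*r^4 - 2.733*r^3 + 3.3695*r^2 + 1.11*r - 2.6195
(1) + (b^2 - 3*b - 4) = b^2 - 3*b - 3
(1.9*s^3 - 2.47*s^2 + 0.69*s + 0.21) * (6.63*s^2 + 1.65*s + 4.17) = 12.597*s^5 - 13.2411*s^4 + 8.4222*s^3 - 7.7691*s^2 + 3.2238*s + 0.8757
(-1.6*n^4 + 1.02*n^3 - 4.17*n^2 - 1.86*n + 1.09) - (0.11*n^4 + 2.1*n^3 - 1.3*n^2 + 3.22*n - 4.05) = -1.71*n^4 - 1.08*n^3 - 2.87*n^2 - 5.08*n + 5.14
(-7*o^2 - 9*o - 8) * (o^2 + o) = -7*o^4 - 16*o^3 - 17*o^2 - 8*o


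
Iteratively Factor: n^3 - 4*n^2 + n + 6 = (n + 1)*(n^2 - 5*n + 6) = (n - 3)*(n + 1)*(n - 2)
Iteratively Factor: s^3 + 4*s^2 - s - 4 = (s - 1)*(s^2 + 5*s + 4) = (s - 1)*(s + 1)*(s + 4)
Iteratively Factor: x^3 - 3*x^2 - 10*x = (x - 5)*(x^2 + 2*x) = x*(x - 5)*(x + 2)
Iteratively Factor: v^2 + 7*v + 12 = (v + 4)*(v + 3)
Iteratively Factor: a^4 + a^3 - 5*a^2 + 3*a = (a - 1)*(a^3 + 2*a^2 - 3*a) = (a - 1)^2*(a^2 + 3*a) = (a - 1)^2*(a + 3)*(a)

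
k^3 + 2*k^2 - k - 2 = (k - 1)*(k + 1)*(k + 2)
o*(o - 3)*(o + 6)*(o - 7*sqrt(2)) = o^4 - 7*sqrt(2)*o^3 + 3*o^3 - 21*sqrt(2)*o^2 - 18*o^2 + 126*sqrt(2)*o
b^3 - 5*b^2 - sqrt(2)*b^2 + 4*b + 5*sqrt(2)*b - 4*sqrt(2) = (b - 4)*(b - 1)*(b - sqrt(2))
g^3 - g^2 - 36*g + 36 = (g - 6)*(g - 1)*(g + 6)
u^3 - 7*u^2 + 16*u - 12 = (u - 3)*(u - 2)^2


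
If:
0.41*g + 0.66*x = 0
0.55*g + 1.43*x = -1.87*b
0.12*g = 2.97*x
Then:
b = 0.00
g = 0.00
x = 0.00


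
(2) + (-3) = -1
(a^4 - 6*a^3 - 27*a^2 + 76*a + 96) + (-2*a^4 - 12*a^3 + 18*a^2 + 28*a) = -a^4 - 18*a^3 - 9*a^2 + 104*a + 96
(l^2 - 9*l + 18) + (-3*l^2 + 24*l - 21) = -2*l^2 + 15*l - 3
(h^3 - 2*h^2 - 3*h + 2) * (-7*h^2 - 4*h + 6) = -7*h^5 + 10*h^4 + 35*h^3 - 14*h^2 - 26*h + 12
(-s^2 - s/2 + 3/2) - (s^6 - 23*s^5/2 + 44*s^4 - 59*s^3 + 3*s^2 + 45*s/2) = -s^6 + 23*s^5/2 - 44*s^4 + 59*s^3 - 4*s^2 - 23*s + 3/2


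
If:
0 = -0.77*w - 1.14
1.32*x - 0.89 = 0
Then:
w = -1.48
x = 0.67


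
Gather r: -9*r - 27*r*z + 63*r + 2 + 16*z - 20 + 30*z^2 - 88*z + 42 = r*(54 - 27*z) + 30*z^2 - 72*z + 24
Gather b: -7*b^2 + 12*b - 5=-7*b^2 + 12*b - 5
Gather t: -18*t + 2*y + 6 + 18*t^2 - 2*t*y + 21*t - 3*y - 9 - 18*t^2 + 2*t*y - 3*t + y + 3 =0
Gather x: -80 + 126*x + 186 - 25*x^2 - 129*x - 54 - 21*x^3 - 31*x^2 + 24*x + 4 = -21*x^3 - 56*x^2 + 21*x + 56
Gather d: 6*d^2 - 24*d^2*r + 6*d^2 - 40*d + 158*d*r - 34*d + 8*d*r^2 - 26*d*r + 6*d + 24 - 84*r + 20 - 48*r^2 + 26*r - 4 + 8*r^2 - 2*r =d^2*(12 - 24*r) + d*(8*r^2 + 132*r - 68) - 40*r^2 - 60*r + 40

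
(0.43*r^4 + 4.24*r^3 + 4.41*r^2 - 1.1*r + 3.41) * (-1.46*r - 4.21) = -0.6278*r^5 - 8.0007*r^4 - 24.289*r^3 - 16.9601*r^2 - 0.3476*r - 14.3561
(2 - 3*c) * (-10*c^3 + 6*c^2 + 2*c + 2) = 30*c^4 - 38*c^3 + 6*c^2 - 2*c + 4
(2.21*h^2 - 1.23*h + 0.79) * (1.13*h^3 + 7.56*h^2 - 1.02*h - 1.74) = 2.4973*h^5 + 15.3177*h^4 - 10.6603*h^3 + 3.3816*h^2 + 1.3344*h - 1.3746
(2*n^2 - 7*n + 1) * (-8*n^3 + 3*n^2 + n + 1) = -16*n^5 + 62*n^4 - 27*n^3 - 2*n^2 - 6*n + 1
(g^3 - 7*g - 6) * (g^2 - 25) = g^5 - 32*g^3 - 6*g^2 + 175*g + 150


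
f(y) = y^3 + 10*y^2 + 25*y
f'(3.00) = 112.00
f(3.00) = 192.00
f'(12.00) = 697.00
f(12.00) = 3468.00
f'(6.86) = 303.38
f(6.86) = 964.92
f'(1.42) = 59.45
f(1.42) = 58.53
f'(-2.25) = -4.81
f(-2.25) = -17.02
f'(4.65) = 182.87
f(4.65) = 433.02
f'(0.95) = 46.71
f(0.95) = 33.63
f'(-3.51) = -8.24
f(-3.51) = -7.79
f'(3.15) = 117.77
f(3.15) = 209.23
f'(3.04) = 113.52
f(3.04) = 196.51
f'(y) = 3*y^2 + 20*y + 25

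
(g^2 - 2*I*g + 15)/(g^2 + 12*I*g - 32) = (g^2 - 2*I*g + 15)/(g^2 + 12*I*g - 32)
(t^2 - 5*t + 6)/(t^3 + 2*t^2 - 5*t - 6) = (t - 3)/(t^2 + 4*t + 3)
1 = 1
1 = 1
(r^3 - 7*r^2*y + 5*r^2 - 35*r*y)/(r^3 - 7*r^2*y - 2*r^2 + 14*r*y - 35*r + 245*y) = r/(r - 7)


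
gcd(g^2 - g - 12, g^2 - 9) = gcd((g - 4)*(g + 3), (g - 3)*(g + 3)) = g + 3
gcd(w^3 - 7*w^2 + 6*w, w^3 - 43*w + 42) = w^2 - 7*w + 6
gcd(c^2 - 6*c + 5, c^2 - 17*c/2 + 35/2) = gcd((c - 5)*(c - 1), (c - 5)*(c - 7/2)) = c - 5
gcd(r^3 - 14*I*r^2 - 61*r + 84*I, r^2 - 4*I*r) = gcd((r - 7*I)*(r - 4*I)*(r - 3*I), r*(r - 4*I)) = r - 4*I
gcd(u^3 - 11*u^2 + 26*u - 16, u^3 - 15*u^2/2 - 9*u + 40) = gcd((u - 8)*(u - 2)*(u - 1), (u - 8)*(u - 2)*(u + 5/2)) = u^2 - 10*u + 16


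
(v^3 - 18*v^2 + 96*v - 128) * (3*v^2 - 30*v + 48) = 3*v^5 - 84*v^4 + 876*v^3 - 4128*v^2 + 8448*v - 6144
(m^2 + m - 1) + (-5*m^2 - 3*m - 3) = -4*m^2 - 2*m - 4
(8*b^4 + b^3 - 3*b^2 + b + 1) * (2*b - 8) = 16*b^5 - 62*b^4 - 14*b^3 + 26*b^2 - 6*b - 8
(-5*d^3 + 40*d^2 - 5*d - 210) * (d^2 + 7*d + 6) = -5*d^5 + 5*d^4 + 245*d^3 - 5*d^2 - 1500*d - 1260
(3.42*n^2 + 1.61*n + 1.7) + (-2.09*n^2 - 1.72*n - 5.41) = 1.33*n^2 - 0.11*n - 3.71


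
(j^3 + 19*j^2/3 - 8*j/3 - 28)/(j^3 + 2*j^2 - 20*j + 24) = (j + 7/3)/(j - 2)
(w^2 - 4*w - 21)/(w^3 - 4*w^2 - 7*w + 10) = (w^2 - 4*w - 21)/(w^3 - 4*w^2 - 7*w + 10)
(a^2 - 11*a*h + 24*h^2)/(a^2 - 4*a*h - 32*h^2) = (a - 3*h)/(a + 4*h)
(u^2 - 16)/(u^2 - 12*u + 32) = (u + 4)/(u - 8)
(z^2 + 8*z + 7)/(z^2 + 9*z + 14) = (z + 1)/(z + 2)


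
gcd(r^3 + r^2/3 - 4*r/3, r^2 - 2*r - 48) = 1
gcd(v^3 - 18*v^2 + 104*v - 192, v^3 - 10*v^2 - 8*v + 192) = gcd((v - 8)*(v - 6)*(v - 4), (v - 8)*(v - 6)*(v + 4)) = v^2 - 14*v + 48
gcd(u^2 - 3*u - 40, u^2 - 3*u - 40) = u^2 - 3*u - 40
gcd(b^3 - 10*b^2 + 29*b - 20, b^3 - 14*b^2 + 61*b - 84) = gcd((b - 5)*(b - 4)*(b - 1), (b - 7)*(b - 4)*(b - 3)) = b - 4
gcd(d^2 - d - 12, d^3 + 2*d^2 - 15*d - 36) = d^2 - d - 12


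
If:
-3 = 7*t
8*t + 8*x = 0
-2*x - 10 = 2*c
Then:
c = -38/7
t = -3/7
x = 3/7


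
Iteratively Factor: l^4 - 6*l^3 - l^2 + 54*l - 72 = (l + 3)*(l^3 - 9*l^2 + 26*l - 24) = (l - 4)*(l + 3)*(l^2 - 5*l + 6) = (l - 4)*(l - 2)*(l + 3)*(l - 3)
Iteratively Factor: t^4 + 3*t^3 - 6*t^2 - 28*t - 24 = (t - 3)*(t^3 + 6*t^2 + 12*t + 8) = (t - 3)*(t + 2)*(t^2 + 4*t + 4) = (t - 3)*(t + 2)^2*(t + 2)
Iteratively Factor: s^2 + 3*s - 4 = (s + 4)*(s - 1)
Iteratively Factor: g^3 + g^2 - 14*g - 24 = (g - 4)*(g^2 + 5*g + 6) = (g - 4)*(g + 2)*(g + 3)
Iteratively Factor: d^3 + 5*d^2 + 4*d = (d + 1)*(d^2 + 4*d) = d*(d + 1)*(d + 4)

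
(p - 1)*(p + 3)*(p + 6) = p^3 + 8*p^2 + 9*p - 18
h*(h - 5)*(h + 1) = h^3 - 4*h^2 - 5*h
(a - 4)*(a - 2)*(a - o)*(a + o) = a^4 - 6*a^3 - a^2*o^2 + 8*a^2 + 6*a*o^2 - 8*o^2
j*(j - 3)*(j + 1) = j^3 - 2*j^2 - 3*j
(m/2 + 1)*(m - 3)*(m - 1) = m^3/2 - m^2 - 5*m/2 + 3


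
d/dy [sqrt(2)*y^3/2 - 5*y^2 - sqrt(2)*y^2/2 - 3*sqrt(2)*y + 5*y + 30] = 3*sqrt(2)*y^2/2 - 10*y - sqrt(2)*y - 3*sqrt(2) + 5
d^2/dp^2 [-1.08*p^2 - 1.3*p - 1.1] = -2.16000000000000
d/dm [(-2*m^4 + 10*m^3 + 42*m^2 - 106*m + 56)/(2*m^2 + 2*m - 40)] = 2*(-m^5 + m^4 + 45*m^3 - 113*m^2 - 448*m + 516)/(m^4 + 2*m^3 - 39*m^2 - 40*m + 400)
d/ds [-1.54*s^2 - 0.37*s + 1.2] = -3.08*s - 0.37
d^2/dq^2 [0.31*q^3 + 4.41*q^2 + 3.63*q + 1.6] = 1.86*q + 8.82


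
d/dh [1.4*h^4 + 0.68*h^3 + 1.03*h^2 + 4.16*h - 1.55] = 5.6*h^3 + 2.04*h^2 + 2.06*h + 4.16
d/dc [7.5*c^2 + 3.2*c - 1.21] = 15.0*c + 3.2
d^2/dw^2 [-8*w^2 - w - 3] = -16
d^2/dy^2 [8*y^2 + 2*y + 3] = 16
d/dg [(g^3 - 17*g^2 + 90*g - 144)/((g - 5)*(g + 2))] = (g^4 - 6*g^3 - 69*g^2 + 628*g - 1332)/(g^4 - 6*g^3 - 11*g^2 + 60*g + 100)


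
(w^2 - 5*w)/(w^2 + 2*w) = (w - 5)/(w + 2)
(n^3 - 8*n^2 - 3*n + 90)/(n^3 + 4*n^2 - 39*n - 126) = (n - 5)/(n + 7)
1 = 1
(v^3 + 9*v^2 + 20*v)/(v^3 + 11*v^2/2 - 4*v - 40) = 2*v*(v + 5)/(2*v^2 + 3*v - 20)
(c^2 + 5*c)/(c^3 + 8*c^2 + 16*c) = (c + 5)/(c^2 + 8*c + 16)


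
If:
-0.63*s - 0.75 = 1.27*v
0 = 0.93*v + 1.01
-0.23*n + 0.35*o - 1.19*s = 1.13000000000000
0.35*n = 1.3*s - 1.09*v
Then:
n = 7.09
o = 11.28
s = 1.00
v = -1.09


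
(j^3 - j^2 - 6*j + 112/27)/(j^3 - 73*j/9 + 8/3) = (9*j^2 + 15*j - 14)/(3*(3*j^2 + 8*j - 3))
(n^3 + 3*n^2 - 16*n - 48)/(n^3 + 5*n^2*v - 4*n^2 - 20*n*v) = (n^2 + 7*n + 12)/(n*(n + 5*v))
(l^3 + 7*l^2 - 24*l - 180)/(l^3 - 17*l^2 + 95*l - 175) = (l^2 + 12*l + 36)/(l^2 - 12*l + 35)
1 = 1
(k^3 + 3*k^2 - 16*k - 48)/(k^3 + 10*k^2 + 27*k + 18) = (k^2 - 16)/(k^2 + 7*k + 6)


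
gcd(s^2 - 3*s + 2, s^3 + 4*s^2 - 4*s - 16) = s - 2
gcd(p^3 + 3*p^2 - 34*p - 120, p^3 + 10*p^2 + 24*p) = p + 4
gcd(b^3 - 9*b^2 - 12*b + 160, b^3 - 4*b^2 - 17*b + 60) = b^2 - b - 20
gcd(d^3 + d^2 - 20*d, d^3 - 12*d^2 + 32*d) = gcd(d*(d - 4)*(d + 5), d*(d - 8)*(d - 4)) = d^2 - 4*d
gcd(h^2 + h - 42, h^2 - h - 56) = h + 7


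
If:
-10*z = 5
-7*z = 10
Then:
No Solution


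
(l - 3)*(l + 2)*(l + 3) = l^3 + 2*l^2 - 9*l - 18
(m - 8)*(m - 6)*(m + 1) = m^3 - 13*m^2 + 34*m + 48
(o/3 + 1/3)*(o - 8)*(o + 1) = o^3/3 - 2*o^2 - 5*o - 8/3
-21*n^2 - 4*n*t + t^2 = (-7*n + t)*(3*n + t)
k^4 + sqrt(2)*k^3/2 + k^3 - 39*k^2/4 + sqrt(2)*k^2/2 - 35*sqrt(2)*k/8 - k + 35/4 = (k - 5/2)*(k + 7/2)*(k - sqrt(2)/2)*(k + sqrt(2))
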